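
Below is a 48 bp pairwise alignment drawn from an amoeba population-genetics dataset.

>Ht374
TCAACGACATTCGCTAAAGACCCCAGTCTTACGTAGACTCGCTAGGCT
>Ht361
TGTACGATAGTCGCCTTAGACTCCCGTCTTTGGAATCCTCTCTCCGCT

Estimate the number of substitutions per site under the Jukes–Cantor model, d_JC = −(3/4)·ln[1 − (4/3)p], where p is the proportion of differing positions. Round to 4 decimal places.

Mismatches occur at site 2 (C↔G), site 3 (A↔T), site 8 (C↔T), site 10 (T↔G), site 15 (T↔C), site 16 (A↔T), site 17 (A↔T), site 22 (C↔T), site 25 (A↔C), site 31 (A↔T), site 32 (C↔G), site 34 (T↔A), site 36 (G↔T), site 37 (A↔C), site 41 (G↔T), site 44 (A↔C), site 45 (G↔C).
p = 17/48 = 0.354167.
d = −0.75 · ln(1 − (4/3)·0.354167) = −0.75 · ln(0.527777) = −0.75 · (-0.639081) = 0.4793.

0.4793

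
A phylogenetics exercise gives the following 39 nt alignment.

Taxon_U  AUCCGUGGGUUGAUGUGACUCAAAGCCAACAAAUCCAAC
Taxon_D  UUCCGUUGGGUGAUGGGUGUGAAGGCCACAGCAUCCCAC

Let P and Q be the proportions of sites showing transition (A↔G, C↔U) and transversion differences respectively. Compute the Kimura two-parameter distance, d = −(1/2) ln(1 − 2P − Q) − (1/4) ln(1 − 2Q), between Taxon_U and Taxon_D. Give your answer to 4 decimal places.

0.4503

The sequences differ at positions 1 (A/U, transversion), 7 (G/U, transversion), 10 (U/G, transversion), 16 (U/G, transversion), 18 (A/U, transversion), 19 (C/G, transversion), 21 (C/G, transversion), 24 (A/G, transition), 29 (A/C, transversion), 30 (C/A, transversion), 31 (A/G, transition), 32 (A/C, transversion), 37 (A/C, transversion).
Of the 13 differences, 2 transitions and 11 transversions over 39 sites: P = 2/39 = 0.051282, Q = 11/39 = 0.282051.
d = −0.5·ln(0.615385) − 0.25·ln(0.435898) = −0.5·(-0.485507) − 0.25·(-0.830347) = 0.4503.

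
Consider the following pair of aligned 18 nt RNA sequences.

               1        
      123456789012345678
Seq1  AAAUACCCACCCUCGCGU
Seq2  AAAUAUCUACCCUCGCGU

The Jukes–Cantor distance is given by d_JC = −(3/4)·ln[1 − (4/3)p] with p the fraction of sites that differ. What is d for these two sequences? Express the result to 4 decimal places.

The sequences differ at positions 6 (C/U), 8 (C/U).
p = 2/18 = 0.111111.
d = −0.75 · ln(1 − (4/3)·0.111111) = −0.75 · ln(0.851852) = −0.75 · (-0.160342) = 0.1203.

0.1203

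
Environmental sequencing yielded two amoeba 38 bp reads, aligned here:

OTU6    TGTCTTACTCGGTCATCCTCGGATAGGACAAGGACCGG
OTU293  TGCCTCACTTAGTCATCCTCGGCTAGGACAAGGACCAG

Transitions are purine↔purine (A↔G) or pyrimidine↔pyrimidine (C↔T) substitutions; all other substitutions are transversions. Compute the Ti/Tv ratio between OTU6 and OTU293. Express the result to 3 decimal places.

The sequences differ at positions 3 (T/C, transition), 6 (T/C, transition), 10 (C/T, transition), 11 (G/A, transition), 23 (A/C, transversion), 37 (G/A, transition).
Of the 6 differences, 5 transitions and 1 transversion, so Ti/Tv = 5/1 = 5.000.

5.000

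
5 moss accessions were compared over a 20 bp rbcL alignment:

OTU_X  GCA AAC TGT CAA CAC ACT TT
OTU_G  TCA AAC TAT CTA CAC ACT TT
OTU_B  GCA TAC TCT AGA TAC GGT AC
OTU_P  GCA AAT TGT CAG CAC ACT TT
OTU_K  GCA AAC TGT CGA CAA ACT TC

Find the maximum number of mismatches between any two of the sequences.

11

Pairwise Hamming distances:
  OTU_X vs OTU_G: 3
  OTU_X vs OTU_B: 9
  OTU_X vs OTU_P: 2
  OTU_X vs OTU_K: 3
  OTU_G vs OTU_B: 10
  OTU_G vs OTU_P: 5
  OTU_G vs OTU_K: 5
  OTU_B vs OTU_P: 11
  OTU_B vs OTU_K: 8
  OTU_P vs OTU_K: 5
The largest is 11, between OTU_B and OTU_P.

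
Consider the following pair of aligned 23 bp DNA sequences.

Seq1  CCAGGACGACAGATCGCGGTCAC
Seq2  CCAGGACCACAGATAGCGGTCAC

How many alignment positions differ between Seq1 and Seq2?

Mismatches occur at site 8 (G↔C), site 15 (C↔A).
That gives 2 mismatches out of 23 aligned sites, so the Hamming distance is 2.

2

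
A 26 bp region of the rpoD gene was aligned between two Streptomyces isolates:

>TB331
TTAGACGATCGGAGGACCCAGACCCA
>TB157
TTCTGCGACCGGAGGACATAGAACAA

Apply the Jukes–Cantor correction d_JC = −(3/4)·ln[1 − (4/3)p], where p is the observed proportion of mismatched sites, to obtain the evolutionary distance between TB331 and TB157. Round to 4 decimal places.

Differing sites — 3:A/C; 4:G/T; 5:A/G; 9:T/C; 18:C/A; 19:C/T; 23:C/A; 25:C/A.
p = 8/26 = 0.307692.
d = −0.75 · ln(1 − (4/3)·0.307692) = −0.75 · ln(0.589744) = −0.75 · (-0.528067) = 0.3961.

0.3961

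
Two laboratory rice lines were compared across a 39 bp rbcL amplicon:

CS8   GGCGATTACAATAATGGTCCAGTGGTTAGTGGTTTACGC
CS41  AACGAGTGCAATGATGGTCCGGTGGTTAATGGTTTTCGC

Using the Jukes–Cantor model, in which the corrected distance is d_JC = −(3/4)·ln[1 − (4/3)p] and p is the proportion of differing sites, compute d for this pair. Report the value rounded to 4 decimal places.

Differing sites — 1:G/A; 2:G/A; 6:T/G; 8:A/G; 13:A/G; 21:A/G; 29:G/A; 36:A/T.
p = 8/39 = 0.205128.
d = −0.75 · ln(1 − (4/3)·0.205128) = −0.75 · ln(0.726496) = −0.75 · (-0.319522) = 0.2396.

0.2396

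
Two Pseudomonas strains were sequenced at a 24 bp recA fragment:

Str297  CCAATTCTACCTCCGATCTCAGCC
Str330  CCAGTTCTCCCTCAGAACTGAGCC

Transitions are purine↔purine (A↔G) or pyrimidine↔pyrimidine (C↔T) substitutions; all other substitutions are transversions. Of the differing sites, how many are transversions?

4

Mismatches occur at site 4 (A↔G, transition), site 9 (A↔C, transversion), site 14 (C↔A, transversion), site 17 (T↔A, transversion), site 20 (C↔G, transversion).
Of the 5 differences, 1 transition and 4 transversions, so the answer is 4.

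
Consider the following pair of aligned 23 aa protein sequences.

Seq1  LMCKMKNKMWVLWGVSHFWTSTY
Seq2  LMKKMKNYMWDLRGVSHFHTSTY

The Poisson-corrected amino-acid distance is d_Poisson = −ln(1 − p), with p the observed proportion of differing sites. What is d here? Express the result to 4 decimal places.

0.2451

The sequences differ at positions 3 (C/K), 8 (K/Y), 11 (V/D), 13 (W/R), 19 (W/H).
p = 5/23 = 0.217391.
d = −ln(1 − 0.217391) = −ln(0.782609) = 0.2451.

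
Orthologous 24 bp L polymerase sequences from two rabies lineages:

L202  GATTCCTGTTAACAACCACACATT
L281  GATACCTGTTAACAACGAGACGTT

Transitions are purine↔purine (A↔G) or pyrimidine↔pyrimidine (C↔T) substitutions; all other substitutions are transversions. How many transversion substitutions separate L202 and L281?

Differing sites — 4:T/A (Tv); 17:C/G (Tv); 19:C/G (Tv); 22:A/G (Ti).
Of the 4 differences, 1 transition and 3 transversions, so the answer is 3.

3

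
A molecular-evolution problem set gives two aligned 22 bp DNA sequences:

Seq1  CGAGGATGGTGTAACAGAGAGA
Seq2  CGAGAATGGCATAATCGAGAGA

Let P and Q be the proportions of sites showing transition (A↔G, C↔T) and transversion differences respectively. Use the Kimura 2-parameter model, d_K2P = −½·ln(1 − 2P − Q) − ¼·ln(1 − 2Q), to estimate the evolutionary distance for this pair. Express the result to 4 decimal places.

0.2869

Mismatches occur at site 5 (G→A, transition), site 10 (T→C, transition), site 11 (G→A, transition), site 15 (C→T, transition), site 16 (A→C, transversion).
Of the 5 differences, 4 transitions and 1 transversion over 22 sites: P = 4/22 = 0.181818, Q = 1/22 = 0.045455.
d = −0.5·ln(0.590909) − 0.25·ln(0.909090) = −0.5·(-0.526093) − 0.25·(-0.095311) = 0.2869.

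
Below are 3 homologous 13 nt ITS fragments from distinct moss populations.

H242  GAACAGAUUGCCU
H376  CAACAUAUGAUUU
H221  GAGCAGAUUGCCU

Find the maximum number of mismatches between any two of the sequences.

Pairwise Hamming distances:
  H242 vs H376: 6
  H242 vs H221: 1
  H376 vs H221: 7
The largest is 7, between H376 and H221.

7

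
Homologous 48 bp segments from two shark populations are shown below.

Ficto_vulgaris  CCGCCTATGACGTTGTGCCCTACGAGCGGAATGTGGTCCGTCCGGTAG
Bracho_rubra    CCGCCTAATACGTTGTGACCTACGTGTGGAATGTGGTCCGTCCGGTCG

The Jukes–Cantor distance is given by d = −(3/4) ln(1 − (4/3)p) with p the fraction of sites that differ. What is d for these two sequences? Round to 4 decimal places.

Differing sites — 8:T/A; 9:G/T; 18:C/A; 25:A/T; 27:C/T; 47:A/C.
p = 6/48 = 0.125000.
d = −0.75 · ln(1 − (4/3)·0.125000) = −0.75 · ln(0.833333) = −0.75 · (-0.182322) = 0.1367.

0.1367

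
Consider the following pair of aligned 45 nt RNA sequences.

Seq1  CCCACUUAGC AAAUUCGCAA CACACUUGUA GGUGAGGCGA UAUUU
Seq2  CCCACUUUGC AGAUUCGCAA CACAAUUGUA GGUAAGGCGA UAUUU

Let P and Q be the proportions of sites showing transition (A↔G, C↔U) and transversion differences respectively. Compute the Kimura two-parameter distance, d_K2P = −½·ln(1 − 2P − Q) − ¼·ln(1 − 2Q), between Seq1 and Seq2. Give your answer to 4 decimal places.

0.0948

Mismatches occur at site 8 (A→U, transversion), site 12 (A→G, transition), site 25 (C→A, transversion), site 34 (G→A, transition).
Of the 4 differences, 2 transitions and 2 transversions over 45 sites: P = 2/45 = 0.044444, Q = 2/45 = 0.044444.
d = −0.5·ln(0.866668) − 0.25·ln(0.911112) = −0.5·(-0.143099) − 0.25·(-0.093089) = 0.0948.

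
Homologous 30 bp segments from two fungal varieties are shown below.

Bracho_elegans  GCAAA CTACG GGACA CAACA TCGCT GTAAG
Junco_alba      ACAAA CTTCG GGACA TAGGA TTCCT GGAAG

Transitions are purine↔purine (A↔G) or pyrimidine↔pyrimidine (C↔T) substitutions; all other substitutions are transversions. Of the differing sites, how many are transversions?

4

The sequences differ at positions 1 (G/A, transition), 8 (A/T, transversion), 16 (C/T, transition), 18 (A/G, transition), 19 (C/G, transversion), 22 (C/T, transition), 23 (G/C, transversion), 27 (T/G, transversion).
Of the 8 differences, 4 transitions and 4 transversions, so the answer is 4.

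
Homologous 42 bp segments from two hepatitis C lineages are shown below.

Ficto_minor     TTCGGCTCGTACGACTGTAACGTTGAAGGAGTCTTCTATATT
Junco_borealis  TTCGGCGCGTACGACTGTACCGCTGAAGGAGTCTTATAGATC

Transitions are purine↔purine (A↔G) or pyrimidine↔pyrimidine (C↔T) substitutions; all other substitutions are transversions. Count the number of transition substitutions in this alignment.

Mismatches occur at site 7 (T↔G, transversion), site 20 (A↔C, transversion), site 23 (T↔C, transition), site 36 (C↔A, transversion), site 39 (T↔G, transversion), site 42 (T↔C, transition).
Of the 6 differences, 2 transitions and 4 transversions, so the answer is 2.

2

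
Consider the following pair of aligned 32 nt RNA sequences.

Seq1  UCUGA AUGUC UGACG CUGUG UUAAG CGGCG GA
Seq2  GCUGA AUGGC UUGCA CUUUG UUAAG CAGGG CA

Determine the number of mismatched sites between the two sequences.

Mismatches occur at site 1 (U/G), site 9 (U/G), site 12 (G/U), site 13 (A/G), site 15 (G/A), site 18 (G/U), site 27 (G/A), site 29 (C/G), site 31 (G/C).
That gives 9 mismatches out of 32 aligned sites, so the Hamming distance is 9.

9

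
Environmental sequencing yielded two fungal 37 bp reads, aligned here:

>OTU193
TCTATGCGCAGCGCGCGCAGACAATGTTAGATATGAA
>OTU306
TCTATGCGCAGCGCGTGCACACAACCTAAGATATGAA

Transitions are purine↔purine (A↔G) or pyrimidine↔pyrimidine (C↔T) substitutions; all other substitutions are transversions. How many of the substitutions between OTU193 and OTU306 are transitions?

Differing sites — 16:C/T (Ti); 20:G/C (Tv); 25:T/C (Ti); 26:G/C (Tv); 28:T/A (Tv).
Of the 5 differences, 2 transitions and 3 transversions, so the answer is 2.

2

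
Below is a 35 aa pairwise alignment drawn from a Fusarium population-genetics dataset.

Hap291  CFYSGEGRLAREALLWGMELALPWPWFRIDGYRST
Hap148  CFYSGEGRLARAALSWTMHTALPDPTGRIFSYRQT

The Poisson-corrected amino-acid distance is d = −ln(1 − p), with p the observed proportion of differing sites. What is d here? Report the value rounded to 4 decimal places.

0.3773

Differing sites — 12:E/A; 15:L/S; 17:G/T; 19:E/H; 20:L/T; 24:W/D; 26:W/T; 27:F/G; 30:D/F; 31:G/S; 34:S/Q.
p = 11/35 = 0.314286.
d = −ln(1 − 0.314286) = −ln(0.685714) = 0.3773.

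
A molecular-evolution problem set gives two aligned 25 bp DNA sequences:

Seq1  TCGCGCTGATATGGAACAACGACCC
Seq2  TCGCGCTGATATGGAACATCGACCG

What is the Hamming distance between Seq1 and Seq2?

The sequences differ at positions 19 (A/T), 25 (C/G).
That gives 2 mismatches out of 25 aligned sites, so the Hamming distance is 2.

2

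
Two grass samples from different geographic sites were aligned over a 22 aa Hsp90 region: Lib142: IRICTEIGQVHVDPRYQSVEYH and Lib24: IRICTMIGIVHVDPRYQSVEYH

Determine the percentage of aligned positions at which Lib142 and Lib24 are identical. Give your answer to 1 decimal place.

90.9%

The sequences differ at positions 6 (E/M), 9 (Q/I).
20 of the 22 sites match, so the percent identity is 20/22 × 100 = 90.9%.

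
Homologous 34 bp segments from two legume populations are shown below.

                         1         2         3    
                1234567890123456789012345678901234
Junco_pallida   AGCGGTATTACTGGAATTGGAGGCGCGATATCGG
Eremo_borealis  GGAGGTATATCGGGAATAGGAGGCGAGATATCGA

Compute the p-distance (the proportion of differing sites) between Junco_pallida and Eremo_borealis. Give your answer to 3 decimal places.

The sequences differ at positions 1 (A/G), 3 (C/A), 9 (T/A), 10 (A/T), 12 (T/G), 18 (T/A), 26 (C/A), 34 (G/A).
There are 8 differences over 34 sites, so p = 8/34 = 0.235.

0.235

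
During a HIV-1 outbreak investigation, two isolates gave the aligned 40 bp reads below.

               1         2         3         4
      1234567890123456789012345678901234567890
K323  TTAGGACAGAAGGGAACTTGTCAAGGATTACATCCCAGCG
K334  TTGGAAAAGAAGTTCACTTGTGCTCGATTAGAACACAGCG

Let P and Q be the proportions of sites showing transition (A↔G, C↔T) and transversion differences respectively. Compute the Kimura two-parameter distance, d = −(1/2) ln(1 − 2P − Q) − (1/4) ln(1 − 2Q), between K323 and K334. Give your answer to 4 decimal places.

0.4346

The sequences differ at positions 3 (A/G, transition), 5 (G/A, transition), 7 (C/A, transversion), 13 (G/T, transversion), 14 (G/T, transversion), 15 (A/C, transversion), 22 (C/G, transversion), 23 (A/C, transversion), 24 (A/T, transversion), 25 (G/C, transversion), 31 (C/G, transversion), 33 (T/A, transversion), 35 (C/A, transversion).
Of the 13 differences, 2 transitions and 11 transversions over 40 sites: P = 2/40 = 0.050000, Q = 11/40 = 0.275000.
d = −0.5·ln(0.625000) − 0.25·ln(0.450000) = −0.5·(-0.470004) − 0.25·(-0.798508) = 0.4346.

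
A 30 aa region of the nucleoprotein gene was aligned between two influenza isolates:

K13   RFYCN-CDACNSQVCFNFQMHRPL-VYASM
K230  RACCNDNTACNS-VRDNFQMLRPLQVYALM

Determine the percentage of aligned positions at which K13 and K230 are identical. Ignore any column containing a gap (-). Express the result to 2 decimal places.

Excluding the 3 gap columns leaves 27 comparable sites.
Mismatches occur at site 2 (F↔A), site 3 (Y↔C), site 7 (C↔N), site 8 (D↔T), site 15 (C↔R), site 16 (F↔D), site 21 (H↔L), site 29 (S↔L).
19 of the 27 comparable sites match, so the percent identity is 19/27 × 100 = 70.37%.

70.37%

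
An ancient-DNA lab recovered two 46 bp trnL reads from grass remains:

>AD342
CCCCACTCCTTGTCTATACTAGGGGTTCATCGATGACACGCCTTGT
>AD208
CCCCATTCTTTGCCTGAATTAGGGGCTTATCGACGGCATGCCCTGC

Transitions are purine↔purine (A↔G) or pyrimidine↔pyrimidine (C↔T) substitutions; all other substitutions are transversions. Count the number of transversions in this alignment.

Differing sites — 6:C/T (Ti); 9:C/T (Ti); 13:T/C (Ti); 16:A/G (Ti); 17:T/A (Tv); 19:C/T (Ti); 26:T/C (Ti); 28:C/T (Ti); 34:T/C (Ti); 36:A/G (Ti); 39:C/T (Ti); 43:T/C (Ti); 46:T/C (Ti).
Of the 13 differences, 12 transitions and 1 transversion, so the answer is 1.

1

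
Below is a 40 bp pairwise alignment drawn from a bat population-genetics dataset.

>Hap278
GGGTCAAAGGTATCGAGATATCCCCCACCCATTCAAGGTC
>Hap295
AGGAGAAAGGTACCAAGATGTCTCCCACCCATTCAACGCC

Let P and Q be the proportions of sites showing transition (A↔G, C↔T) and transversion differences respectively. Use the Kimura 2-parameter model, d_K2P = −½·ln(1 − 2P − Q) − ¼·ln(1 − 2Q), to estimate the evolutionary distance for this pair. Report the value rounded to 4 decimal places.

0.2756

The sequences differ at positions 1 (G/A, transition), 4 (T/A, transversion), 5 (C/G, transversion), 13 (T/C, transition), 15 (G/A, transition), 20 (A/G, transition), 23 (C/T, transition), 37 (G/C, transversion), 39 (T/C, transition).
Of the 9 differences, 6 transitions and 3 transversions over 40 sites: P = 6/40 = 0.150000, Q = 3/40 = 0.075000.
d = −0.5·ln(0.625000) − 0.25·ln(0.850000) = −0.5·(-0.470004) − 0.25·(-0.162519) = 0.2756.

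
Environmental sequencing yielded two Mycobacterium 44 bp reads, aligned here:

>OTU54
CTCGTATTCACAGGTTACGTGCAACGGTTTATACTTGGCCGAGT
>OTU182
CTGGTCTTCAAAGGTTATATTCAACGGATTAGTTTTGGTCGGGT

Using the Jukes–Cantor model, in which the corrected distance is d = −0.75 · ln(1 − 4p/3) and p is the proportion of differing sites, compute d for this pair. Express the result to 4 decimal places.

Differing sites — 3:C/G; 6:A/C; 11:C/A; 18:C/T; 19:G/A; 21:G/T; 28:T/A; 32:T/G; 33:A/T; 34:C/T; 39:C/T; 42:A/G.
p = 12/44 = 0.272727.
d = −0.75 · ln(1 − (4/3)·0.272727) = −0.75 · ln(0.636364) = −0.75 · (-0.451985) = 0.3390.

0.3390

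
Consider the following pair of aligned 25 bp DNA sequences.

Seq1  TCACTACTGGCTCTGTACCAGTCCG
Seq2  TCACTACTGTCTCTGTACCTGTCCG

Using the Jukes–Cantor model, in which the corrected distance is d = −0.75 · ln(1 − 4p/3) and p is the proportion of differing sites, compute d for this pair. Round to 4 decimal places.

Differing sites — 10:G/T; 20:A/T.
p = 2/25 = 0.080000.
d = −0.75 · ln(1 − (4/3)·0.080000) = −0.75 · ln(0.893333) = −0.75 · (-0.112796) = 0.0846.

0.0846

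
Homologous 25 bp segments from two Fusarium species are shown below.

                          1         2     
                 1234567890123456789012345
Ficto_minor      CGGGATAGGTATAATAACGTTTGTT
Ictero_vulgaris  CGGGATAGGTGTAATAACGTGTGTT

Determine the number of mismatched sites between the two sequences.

2

Mismatches occur at site 11 (A→G), site 21 (T→G).
That gives 2 mismatches out of 25 aligned sites, so the Hamming distance is 2.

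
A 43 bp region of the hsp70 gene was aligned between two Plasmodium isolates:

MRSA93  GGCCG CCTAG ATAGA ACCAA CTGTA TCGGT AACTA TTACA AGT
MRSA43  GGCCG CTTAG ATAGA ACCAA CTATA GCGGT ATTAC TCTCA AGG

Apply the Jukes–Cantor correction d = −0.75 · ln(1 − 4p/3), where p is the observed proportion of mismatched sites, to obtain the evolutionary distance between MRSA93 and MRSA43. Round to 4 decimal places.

Mismatches occur at site 7 (C/T), site 23 (G/A), site 26 (T/G), site 32 (A/T), site 33 (C/T), site 34 (T/A), site 35 (A/C), site 37 (T/C), site 38 (A/T), site 43 (T/G).
p = 10/43 = 0.232558.
d = −0.75 · ln(1 − (4/3)·0.232558) = −0.75 · ln(0.689923) = −0.75 · (-0.371175) = 0.2784.

0.2784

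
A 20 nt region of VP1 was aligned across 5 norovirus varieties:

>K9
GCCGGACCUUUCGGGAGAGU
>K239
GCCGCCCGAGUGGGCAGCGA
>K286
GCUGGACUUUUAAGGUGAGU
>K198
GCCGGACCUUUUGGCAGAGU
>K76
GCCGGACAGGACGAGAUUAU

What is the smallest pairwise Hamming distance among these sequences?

2

Pairwise Hamming distances:
  K9 vs K239: 9
  K9 vs K286: 5
  K9 vs K198: 2
  K9 vs K76: 8
  K239 vs K286: 12
  K239 vs K198: 8
  K239 vs K76: 12
  K286 vs K198: 6
  K286 vs K76: 12
  K198 vs K76: 10
The smallest is 2, between K9 and K198.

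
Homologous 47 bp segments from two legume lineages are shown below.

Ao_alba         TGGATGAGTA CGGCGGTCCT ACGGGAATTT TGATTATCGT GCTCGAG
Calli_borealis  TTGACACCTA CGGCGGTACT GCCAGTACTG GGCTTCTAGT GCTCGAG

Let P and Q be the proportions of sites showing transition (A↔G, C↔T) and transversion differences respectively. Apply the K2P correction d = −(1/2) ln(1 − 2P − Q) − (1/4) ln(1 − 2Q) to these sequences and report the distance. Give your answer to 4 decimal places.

The sequences differ at positions 2 (G/T, transversion), 5 (T/C, transition), 6 (G/A, transition), 7 (A/C, transversion), 8 (G/C, transversion), 18 (C/A, transversion), 21 (A/G, transition), 23 (G/C, transversion), 24 (G/A, transition), 26 (A/T, transversion), 28 (T/C, transition), 30 (T/G, transversion), 31 (T/G, transversion), 33 (A/C, transversion), 36 (A/C, transversion), 38 (C/A, transversion).
Of the 16 differences, 5 transitions and 11 transversions over 47 sites: P = 5/47 = 0.106383, Q = 11/47 = 0.234043.
d = −0.5·ln(0.553191) − 0.25·ln(0.531914) = −0.5·(-0.592052) − 0.25·(-0.631273) = 0.4538.

0.4538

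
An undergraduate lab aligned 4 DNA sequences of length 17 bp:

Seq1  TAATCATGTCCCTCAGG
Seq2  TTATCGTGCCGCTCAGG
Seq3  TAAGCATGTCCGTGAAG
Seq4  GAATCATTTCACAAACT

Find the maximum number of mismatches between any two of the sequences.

10

Pairwise Hamming distances:
  Seq1 vs Seq2: 4
  Seq1 vs Seq3: 4
  Seq1 vs Seq4: 7
  Seq2 vs Seq3: 8
  Seq2 vs Seq4: 10
  Seq3 vs Seq4: 9
The largest is 10, between Seq2 and Seq4.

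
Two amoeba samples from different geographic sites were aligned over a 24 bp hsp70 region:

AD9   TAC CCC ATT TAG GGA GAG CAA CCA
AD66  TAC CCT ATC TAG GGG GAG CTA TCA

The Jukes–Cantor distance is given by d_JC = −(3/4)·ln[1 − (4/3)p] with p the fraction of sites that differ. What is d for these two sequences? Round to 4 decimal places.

Differing sites — 6:C/T; 9:T/C; 15:A/G; 20:A/T; 22:C/T.
p = 5/24 = 0.208333.
d = −0.75 · ln(1 − (4/3)·0.208333) = −0.75 · ln(0.722223) = −0.75 · (-0.325421) = 0.2441.

0.2441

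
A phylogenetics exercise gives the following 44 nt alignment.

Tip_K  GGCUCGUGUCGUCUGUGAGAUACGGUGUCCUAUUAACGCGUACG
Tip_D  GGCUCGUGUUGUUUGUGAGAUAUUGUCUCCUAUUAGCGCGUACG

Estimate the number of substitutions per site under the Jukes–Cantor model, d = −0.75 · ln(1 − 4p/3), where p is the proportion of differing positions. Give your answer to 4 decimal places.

Mismatches occur at site 10 (C↔U), site 13 (C↔U), site 23 (C↔U), site 24 (G↔U), site 27 (G↔C), site 36 (A↔G).
p = 6/44 = 0.136364.
d = −0.75 · ln(1 − (4/3)·0.136364) = −0.75 · ln(0.818181) = −0.75 · (-0.200672) = 0.1505.

0.1505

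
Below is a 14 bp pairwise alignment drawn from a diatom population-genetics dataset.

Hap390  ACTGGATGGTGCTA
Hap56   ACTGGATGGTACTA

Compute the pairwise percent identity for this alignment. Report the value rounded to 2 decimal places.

The sequences differ at position 11 (G/A).
13 of the 14 sites match, so the percent identity is 13/14 × 100 = 92.86%.

92.86%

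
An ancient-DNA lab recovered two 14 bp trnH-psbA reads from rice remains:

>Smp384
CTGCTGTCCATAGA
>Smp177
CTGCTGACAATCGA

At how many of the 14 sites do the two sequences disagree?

3

Differing sites — 7:T/A; 9:C/A; 12:A/C.
That gives 3 mismatches out of 14 aligned sites, so the Hamming distance is 3.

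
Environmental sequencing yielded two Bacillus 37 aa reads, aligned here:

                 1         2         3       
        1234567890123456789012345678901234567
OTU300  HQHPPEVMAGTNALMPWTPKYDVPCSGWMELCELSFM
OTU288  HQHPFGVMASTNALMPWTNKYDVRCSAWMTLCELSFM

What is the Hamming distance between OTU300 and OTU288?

7

Mismatches occur at site 5 (P→F), site 6 (E→G), site 10 (G→S), site 19 (P→N), site 24 (P→R), site 27 (G→A), site 30 (E→T).
That gives 7 mismatches out of 37 aligned sites, so the Hamming distance is 7.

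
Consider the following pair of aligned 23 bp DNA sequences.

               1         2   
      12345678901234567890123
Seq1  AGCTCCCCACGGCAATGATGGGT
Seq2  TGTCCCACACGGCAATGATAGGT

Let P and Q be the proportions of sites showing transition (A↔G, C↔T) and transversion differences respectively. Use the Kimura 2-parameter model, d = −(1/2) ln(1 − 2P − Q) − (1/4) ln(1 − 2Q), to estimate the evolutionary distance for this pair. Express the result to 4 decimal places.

Differing sites — 1:A/T (Tv); 3:C/T (Ti); 4:T/C (Ti); 7:C/A (Tv); 20:G/A (Ti).
Of the 5 differences, 3 transitions and 2 transversions over 23 sites: P = 3/23 = 0.130435, Q = 2/23 = 0.086957.
d = −0.5·ln(0.652173) − 0.25·ln(0.826086) = −0.5·(-0.427445) − 0.25·(-0.191056) = 0.2615.

0.2615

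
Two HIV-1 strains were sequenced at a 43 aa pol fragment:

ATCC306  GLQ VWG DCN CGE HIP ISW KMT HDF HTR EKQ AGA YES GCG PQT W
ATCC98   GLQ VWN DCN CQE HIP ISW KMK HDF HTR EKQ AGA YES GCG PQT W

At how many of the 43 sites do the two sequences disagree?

Mismatches occur at site 6 (G/N), site 11 (G/Q), site 21 (T/K).
That gives 3 mismatches out of 43 aligned sites, so the Hamming distance is 3.

3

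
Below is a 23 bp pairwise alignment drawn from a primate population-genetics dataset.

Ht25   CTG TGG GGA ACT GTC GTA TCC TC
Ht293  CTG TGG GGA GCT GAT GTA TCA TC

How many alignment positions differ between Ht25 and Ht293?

4

Differing sites — 10:A/G; 14:T/A; 15:C/T; 21:C/A.
That gives 4 mismatches out of 23 aligned sites, so the Hamming distance is 4.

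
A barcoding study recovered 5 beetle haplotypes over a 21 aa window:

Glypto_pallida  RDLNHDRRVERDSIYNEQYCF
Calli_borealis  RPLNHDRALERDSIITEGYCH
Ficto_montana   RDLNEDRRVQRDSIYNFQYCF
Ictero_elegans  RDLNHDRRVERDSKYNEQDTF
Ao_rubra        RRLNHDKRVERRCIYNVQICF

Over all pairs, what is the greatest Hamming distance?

12

Pairwise Hamming distances:
  Glypto_pallida vs Calli_borealis: 7
  Glypto_pallida vs Ficto_montana: 3
  Glypto_pallida vs Ictero_elegans: 3
  Glypto_pallida vs Ao_rubra: 6
  Calli_borealis vs Ficto_montana: 10
  Calli_borealis vs Ictero_elegans: 10
  Calli_borealis vs Ao_rubra: 12
  Ficto_montana vs Ictero_elegans: 6
  Ficto_montana vs Ao_rubra: 8
  Ictero_elegans vs Ao_rubra: 8
The largest is 12, between Calli_borealis and Ao_rubra.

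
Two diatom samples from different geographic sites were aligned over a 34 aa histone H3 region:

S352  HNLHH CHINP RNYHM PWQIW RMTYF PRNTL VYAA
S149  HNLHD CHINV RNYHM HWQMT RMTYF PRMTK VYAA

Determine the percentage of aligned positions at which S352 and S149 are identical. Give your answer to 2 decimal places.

79.41%

Differing sites — 5:H/D; 10:P/V; 16:P/H; 19:I/M; 20:W/T; 28:N/M; 30:L/K.
27 of the 34 sites match, so the percent identity is 27/34 × 100 = 79.41%.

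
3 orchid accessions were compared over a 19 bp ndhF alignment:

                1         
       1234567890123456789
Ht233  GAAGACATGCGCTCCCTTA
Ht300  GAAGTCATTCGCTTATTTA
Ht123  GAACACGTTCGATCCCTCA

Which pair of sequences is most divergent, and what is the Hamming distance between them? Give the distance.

8

Pairwise Hamming distances:
  Ht233 vs Ht300: 5
  Ht233 vs Ht123: 5
  Ht300 vs Ht123: 8
The largest is 8, between Ht300 and Ht123.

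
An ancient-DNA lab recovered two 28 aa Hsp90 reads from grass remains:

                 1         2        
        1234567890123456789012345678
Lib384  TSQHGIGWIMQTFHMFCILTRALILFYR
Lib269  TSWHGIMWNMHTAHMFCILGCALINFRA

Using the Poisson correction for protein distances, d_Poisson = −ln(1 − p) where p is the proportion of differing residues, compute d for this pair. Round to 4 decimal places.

Differing sites — 3:Q/W; 7:G/M; 9:I/N; 11:Q/H; 13:F/A; 20:T/G; 21:R/C; 25:L/N; 27:Y/R; 28:R/A.
p = 10/28 = 0.357143.
d = −ln(1 − 0.357143) = −ln(0.642857) = 0.4418.

0.4418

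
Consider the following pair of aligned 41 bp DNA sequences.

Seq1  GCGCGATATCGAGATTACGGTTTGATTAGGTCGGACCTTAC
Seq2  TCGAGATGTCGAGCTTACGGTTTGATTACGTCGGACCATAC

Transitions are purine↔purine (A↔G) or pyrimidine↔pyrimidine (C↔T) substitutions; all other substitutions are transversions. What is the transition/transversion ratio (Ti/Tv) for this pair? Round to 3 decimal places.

0.200

The sequences differ at positions 1 (G/T, transversion), 4 (C/A, transversion), 8 (A/G, transition), 14 (A/C, transversion), 29 (G/C, transversion), 38 (T/A, transversion).
Of the 6 differences, 1 transition and 5 transversions, so Ti/Tv = 1/5 = 0.200.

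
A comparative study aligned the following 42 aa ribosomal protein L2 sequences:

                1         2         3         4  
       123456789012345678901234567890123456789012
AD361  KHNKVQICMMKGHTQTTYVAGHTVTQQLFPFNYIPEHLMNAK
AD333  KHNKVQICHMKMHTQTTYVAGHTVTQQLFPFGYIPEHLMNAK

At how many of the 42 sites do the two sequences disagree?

3

Differing sites — 9:M/H; 12:G/M; 32:N/G.
That gives 3 mismatches out of 42 aligned sites, so the Hamming distance is 3.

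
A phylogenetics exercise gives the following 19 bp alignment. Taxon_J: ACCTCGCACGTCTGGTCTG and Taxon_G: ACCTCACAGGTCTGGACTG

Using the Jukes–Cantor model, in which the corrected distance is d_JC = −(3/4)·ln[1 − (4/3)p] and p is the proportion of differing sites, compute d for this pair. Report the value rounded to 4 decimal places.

Mismatches occur at site 6 (G→A), site 9 (C→G), site 16 (T→A).
p = 3/19 = 0.157895.
d = −0.75 · ln(1 − (4/3)·0.157895) = −0.75 · ln(0.789473) = −0.75 · (-0.236390) = 0.1773.

0.1773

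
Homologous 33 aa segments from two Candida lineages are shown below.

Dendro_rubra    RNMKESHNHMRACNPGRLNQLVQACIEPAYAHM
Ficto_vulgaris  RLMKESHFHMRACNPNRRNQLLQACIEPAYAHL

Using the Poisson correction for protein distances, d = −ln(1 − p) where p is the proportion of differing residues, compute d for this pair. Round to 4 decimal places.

The sequences differ at positions 2 (N/L), 8 (N/F), 16 (G/N), 18 (L/R), 22 (V/L), 33 (M/L).
p = 6/33 = 0.181818.
d = −ln(1 − 0.181818) = −ln(0.818182) = 0.2007.

0.2007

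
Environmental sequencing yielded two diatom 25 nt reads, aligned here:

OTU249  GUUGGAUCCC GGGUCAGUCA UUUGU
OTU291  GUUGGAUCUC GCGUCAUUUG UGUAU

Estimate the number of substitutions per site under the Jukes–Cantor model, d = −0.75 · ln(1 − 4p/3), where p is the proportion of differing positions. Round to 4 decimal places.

The sequences differ at positions 9 (C/U), 12 (G/C), 17 (G/U), 19 (C/U), 20 (A/G), 22 (U/G), 24 (G/A).
p = 7/25 = 0.280000.
d = −0.75 · ln(1 − (4/3)·0.280000) = −0.75 · ln(0.626667) = −0.75 · (-0.467340) = 0.3505.

0.3505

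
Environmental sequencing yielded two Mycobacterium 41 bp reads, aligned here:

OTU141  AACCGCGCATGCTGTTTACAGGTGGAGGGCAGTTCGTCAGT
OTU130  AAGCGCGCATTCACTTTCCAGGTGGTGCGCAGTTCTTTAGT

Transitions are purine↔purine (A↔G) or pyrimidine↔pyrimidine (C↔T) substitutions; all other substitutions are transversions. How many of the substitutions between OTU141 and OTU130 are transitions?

1

Mismatches occur at site 3 (C/G, transversion), site 11 (G/T, transversion), site 13 (T/A, transversion), site 14 (G/C, transversion), site 18 (A/C, transversion), site 26 (A/T, transversion), site 28 (G/C, transversion), site 36 (G/T, transversion), site 38 (C/T, transition).
Of the 9 differences, 1 transition and 8 transversions, so the answer is 1.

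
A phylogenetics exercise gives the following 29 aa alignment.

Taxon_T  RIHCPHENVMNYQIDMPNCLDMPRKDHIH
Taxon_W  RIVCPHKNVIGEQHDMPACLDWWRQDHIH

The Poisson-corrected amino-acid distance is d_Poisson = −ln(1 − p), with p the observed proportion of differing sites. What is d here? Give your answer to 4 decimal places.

The sequences differ at positions 3 (H/V), 7 (E/K), 10 (M/I), 11 (N/G), 12 (Y/E), 14 (I/H), 18 (N/A), 22 (M/W), 23 (P/W), 25 (K/Q).
p = 10/29 = 0.344828.
d = −ln(1 − 0.344828) = −ln(0.655172) = 0.4229.

0.4229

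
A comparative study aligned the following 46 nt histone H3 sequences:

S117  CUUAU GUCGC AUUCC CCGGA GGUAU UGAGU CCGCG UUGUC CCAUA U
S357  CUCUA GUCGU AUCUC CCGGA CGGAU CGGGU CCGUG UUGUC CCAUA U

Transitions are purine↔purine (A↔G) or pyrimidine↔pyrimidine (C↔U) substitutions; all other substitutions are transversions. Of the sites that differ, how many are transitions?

7

Differing sites — 3:U/C (Ti); 4:A/U (Tv); 5:U/A (Tv); 10:C/U (Ti); 13:U/C (Ti); 14:C/U (Ti); 21:G/C (Tv); 23:U/G (Tv); 26:U/C (Ti); 28:A/G (Ti); 34:C/U (Ti).
Of the 11 differences, 7 transitions and 4 transversions, so the answer is 7.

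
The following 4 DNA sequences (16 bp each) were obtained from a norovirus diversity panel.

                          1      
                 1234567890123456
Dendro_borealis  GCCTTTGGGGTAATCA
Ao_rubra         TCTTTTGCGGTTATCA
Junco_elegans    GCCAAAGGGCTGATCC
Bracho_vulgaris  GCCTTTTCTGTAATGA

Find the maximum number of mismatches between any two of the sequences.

10

Pairwise Hamming distances:
  Dendro_borealis vs Ao_rubra: 4
  Dendro_borealis vs Junco_elegans: 6
  Dendro_borealis vs Bracho_vulgaris: 4
  Ao_rubra vs Junco_elegans: 9
  Ao_rubra vs Bracho_vulgaris: 6
  Junco_elegans vs Bracho_vulgaris: 10
The largest is 10, between Junco_elegans and Bracho_vulgaris.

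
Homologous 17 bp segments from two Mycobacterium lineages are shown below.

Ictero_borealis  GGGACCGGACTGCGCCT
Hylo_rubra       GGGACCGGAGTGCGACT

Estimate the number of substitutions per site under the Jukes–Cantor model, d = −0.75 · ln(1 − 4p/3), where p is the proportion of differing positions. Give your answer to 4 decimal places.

Mismatches occur at site 10 (C↔G), site 15 (C↔A).
p = 2/17 = 0.117647.
d = −0.75 · ln(1 − (4/3)·0.117647) = −0.75 · ln(0.843137) = −0.75 · (-0.170626) = 0.1280.

0.1280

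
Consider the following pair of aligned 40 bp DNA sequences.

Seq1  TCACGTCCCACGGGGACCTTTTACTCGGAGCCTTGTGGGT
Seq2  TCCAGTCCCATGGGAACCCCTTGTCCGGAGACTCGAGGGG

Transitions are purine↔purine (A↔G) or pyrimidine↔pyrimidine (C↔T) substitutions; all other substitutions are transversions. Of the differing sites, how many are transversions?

5

Mismatches occur at site 3 (A↔C, transversion), site 4 (C↔A, transversion), site 11 (C↔T, transition), site 15 (G↔A, transition), site 19 (T↔C, transition), site 20 (T↔C, transition), site 23 (A↔G, transition), site 24 (C↔T, transition), site 25 (T↔C, transition), site 31 (C↔A, transversion), site 34 (T↔C, transition), site 36 (T↔A, transversion), site 40 (T↔G, transversion).
Of the 13 differences, 8 transitions and 5 transversions, so the answer is 5.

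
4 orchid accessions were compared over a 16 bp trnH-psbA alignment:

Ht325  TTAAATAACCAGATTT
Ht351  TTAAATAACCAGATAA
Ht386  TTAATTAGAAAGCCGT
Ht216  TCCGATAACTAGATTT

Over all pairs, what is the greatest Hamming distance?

10

Pairwise Hamming distances:
  Ht325 vs Ht351: 2
  Ht325 vs Ht386: 7
  Ht325 vs Ht216: 4
  Ht351 vs Ht386: 8
  Ht351 vs Ht216: 6
  Ht386 vs Ht216: 10
The largest is 10, between Ht386 and Ht216.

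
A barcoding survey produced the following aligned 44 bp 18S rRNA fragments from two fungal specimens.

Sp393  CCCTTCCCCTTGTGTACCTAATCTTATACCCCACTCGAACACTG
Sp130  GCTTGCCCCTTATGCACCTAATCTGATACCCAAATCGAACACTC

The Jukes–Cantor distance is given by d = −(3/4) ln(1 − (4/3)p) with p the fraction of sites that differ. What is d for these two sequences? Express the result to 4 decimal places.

0.2388

Differing sites — 1:C/G; 3:C/T; 5:T/G; 12:G/A; 15:T/C; 25:T/G; 32:C/A; 34:C/A; 44:G/C.
p = 9/44 = 0.204545.
d = −0.75 · ln(1 − (4/3)·0.204545) = −0.75 · ln(0.727273) = −0.75 · (-0.318453) = 0.2388.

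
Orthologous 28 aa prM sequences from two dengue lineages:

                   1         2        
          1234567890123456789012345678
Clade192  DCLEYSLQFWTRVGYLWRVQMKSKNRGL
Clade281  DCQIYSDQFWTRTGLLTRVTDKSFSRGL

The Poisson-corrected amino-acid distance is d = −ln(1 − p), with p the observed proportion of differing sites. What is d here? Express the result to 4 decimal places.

The sequences differ at positions 3 (L/Q), 4 (E/I), 7 (L/D), 13 (V/T), 15 (Y/L), 17 (W/T), 20 (Q/T), 21 (M/D), 24 (K/F), 25 (N/S).
p = 10/28 = 0.357143.
d = −ln(1 − 0.357143) = −ln(0.642857) = 0.4418.

0.4418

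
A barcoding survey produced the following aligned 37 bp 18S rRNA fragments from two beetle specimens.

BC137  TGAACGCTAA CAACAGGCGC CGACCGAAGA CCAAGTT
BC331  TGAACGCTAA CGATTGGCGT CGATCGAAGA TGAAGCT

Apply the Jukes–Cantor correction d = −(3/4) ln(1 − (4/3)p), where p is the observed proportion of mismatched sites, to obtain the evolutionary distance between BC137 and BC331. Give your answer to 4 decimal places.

The sequences differ at positions 12 (A/G), 14 (C/T), 15 (A/T), 20 (C/T), 24 (C/T), 31 (C/T), 32 (C/G), 36 (T/C).
p = 8/37 = 0.216216.
d = −0.75 · ln(1 − (4/3)·0.216216) = −0.75 · ln(0.711712) = −0.75 · (-0.340082) = 0.2551.

0.2551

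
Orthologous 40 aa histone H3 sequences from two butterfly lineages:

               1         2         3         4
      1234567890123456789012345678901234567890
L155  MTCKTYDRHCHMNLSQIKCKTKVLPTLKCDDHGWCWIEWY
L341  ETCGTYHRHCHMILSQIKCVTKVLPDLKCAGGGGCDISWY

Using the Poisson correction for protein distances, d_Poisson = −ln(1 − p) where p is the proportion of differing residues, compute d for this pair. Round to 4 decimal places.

0.3567

Differing sites — 1:M/E; 4:K/G; 7:D/H; 13:N/I; 20:K/V; 26:T/D; 30:D/A; 31:D/G; 32:H/G; 34:W/G; 36:W/D; 38:E/S.
p = 12/40 = 0.300000.
d = −ln(1 − 0.300000) = −ln(0.700000) = 0.3567.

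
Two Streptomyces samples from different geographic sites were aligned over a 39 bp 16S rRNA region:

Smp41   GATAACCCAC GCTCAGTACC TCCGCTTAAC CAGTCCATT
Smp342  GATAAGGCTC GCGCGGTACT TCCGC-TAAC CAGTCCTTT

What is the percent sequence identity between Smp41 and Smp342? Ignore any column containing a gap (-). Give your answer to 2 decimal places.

81.58%

Excluding the 1 gap column leaves 38 comparable sites.
Mismatches occur at site 6 (C↔G), site 7 (C↔G), site 9 (A↔T), site 13 (T↔G), site 15 (A↔G), site 20 (C↔T), site 37 (A↔T).
31 of the 38 comparable sites match, so the percent identity is 31/38 × 100 = 81.58%.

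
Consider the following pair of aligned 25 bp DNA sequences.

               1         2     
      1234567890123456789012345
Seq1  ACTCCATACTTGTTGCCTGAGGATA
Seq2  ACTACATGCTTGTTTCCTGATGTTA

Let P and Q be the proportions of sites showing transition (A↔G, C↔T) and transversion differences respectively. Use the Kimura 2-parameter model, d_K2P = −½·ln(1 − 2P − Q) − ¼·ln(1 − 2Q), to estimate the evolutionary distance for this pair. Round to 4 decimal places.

0.2336

Mismatches occur at site 4 (C↔A, transversion), site 8 (A↔G, transition), site 15 (G↔T, transversion), site 21 (G↔T, transversion), site 23 (A↔T, transversion).
Of the 5 differences, 1 transition and 4 transversions over 25 sites: P = 1/25 = 0.040000, Q = 4/25 = 0.160000.
d = −0.5·ln(0.760000) − 0.25·ln(0.680000) = −0.5·(-0.274437) − 0.25·(-0.385662) = 0.2336.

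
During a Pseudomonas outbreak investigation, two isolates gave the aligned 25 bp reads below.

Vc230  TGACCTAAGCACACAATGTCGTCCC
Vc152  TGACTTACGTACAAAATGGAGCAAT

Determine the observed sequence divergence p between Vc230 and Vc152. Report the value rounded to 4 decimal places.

0.4000

The sequences differ at positions 5 (C/T), 8 (A/C), 10 (C/T), 14 (C/A), 19 (T/G), 20 (C/A), 22 (T/C), 23 (C/A), 24 (C/A), 25 (C/T).
There are 10 differences over 25 sites, so p = 10/25 = 0.4000.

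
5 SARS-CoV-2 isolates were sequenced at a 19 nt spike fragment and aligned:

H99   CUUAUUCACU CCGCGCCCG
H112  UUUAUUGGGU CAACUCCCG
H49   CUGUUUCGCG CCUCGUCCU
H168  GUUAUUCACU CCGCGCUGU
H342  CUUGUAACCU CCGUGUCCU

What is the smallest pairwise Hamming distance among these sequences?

Pairwise Hamming distances:
  H99 vs H112: 7
  H99 vs H49: 7
  H99 vs H168: 4
  H99 vs H342: 7
  H112 vs H49: 11
  H112 vs H168: 10
  H112 vs H342: 12
  H49 vs H168: 9
  H49 vs H342: 8
  H168 vs H342: 9
The smallest is 4, between H99 and H168.

4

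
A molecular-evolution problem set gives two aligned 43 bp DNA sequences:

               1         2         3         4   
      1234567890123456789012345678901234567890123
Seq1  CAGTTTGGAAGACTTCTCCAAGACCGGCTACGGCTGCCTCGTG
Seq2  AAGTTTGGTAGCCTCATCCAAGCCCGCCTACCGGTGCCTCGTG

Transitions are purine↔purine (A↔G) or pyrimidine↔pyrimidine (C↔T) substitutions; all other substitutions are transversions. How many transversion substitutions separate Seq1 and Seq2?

Differing sites — 1:C/A (Tv); 9:A/T (Tv); 12:A/C (Tv); 15:T/C (Ti); 16:C/A (Tv); 23:A/C (Tv); 27:G/C (Tv); 32:G/C (Tv); 34:C/G (Tv).
Of the 9 differences, 1 transition and 8 transversions, so the answer is 8.

8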